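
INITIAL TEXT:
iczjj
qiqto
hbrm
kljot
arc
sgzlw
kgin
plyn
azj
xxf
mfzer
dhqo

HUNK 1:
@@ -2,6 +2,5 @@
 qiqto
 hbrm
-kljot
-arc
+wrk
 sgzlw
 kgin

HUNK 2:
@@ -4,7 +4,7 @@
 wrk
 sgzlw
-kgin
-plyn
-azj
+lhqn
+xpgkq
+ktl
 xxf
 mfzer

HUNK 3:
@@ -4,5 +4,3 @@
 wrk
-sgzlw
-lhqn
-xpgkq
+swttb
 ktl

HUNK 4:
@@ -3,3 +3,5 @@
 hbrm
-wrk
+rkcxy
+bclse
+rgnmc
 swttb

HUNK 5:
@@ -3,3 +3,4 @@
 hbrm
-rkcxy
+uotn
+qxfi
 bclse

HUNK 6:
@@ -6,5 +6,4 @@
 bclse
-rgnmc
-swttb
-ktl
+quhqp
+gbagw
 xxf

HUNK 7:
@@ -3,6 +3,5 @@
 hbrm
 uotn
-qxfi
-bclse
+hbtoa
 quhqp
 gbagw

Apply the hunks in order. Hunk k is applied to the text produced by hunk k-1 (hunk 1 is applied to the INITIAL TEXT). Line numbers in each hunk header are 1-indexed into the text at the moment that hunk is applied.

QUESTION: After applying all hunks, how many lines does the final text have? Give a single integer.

Answer: 10

Derivation:
Hunk 1: at line 2 remove [kljot,arc] add [wrk] -> 11 lines: iczjj qiqto hbrm wrk sgzlw kgin plyn azj xxf mfzer dhqo
Hunk 2: at line 4 remove [kgin,plyn,azj] add [lhqn,xpgkq,ktl] -> 11 lines: iczjj qiqto hbrm wrk sgzlw lhqn xpgkq ktl xxf mfzer dhqo
Hunk 3: at line 4 remove [sgzlw,lhqn,xpgkq] add [swttb] -> 9 lines: iczjj qiqto hbrm wrk swttb ktl xxf mfzer dhqo
Hunk 4: at line 3 remove [wrk] add [rkcxy,bclse,rgnmc] -> 11 lines: iczjj qiqto hbrm rkcxy bclse rgnmc swttb ktl xxf mfzer dhqo
Hunk 5: at line 3 remove [rkcxy] add [uotn,qxfi] -> 12 lines: iczjj qiqto hbrm uotn qxfi bclse rgnmc swttb ktl xxf mfzer dhqo
Hunk 6: at line 6 remove [rgnmc,swttb,ktl] add [quhqp,gbagw] -> 11 lines: iczjj qiqto hbrm uotn qxfi bclse quhqp gbagw xxf mfzer dhqo
Hunk 7: at line 3 remove [qxfi,bclse] add [hbtoa] -> 10 lines: iczjj qiqto hbrm uotn hbtoa quhqp gbagw xxf mfzer dhqo
Final line count: 10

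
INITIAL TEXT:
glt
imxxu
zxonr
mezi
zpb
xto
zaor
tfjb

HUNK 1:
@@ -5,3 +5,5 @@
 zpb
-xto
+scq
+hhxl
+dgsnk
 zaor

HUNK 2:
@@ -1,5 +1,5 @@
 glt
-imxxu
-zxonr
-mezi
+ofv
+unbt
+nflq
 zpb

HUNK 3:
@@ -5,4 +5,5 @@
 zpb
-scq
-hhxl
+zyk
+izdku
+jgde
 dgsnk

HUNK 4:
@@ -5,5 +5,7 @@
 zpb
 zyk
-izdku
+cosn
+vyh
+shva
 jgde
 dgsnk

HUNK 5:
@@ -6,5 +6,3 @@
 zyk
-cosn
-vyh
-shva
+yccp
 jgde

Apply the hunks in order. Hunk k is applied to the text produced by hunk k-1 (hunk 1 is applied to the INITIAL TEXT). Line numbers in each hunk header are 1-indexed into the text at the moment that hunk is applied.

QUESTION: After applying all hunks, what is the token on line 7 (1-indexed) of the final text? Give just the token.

Answer: yccp

Derivation:
Hunk 1: at line 5 remove [xto] add [scq,hhxl,dgsnk] -> 10 lines: glt imxxu zxonr mezi zpb scq hhxl dgsnk zaor tfjb
Hunk 2: at line 1 remove [imxxu,zxonr,mezi] add [ofv,unbt,nflq] -> 10 lines: glt ofv unbt nflq zpb scq hhxl dgsnk zaor tfjb
Hunk 3: at line 5 remove [scq,hhxl] add [zyk,izdku,jgde] -> 11 lines: glt ofv unbt nflq zpb zyk izdku jgde dgsnk zaor tfjb
Hunk 4: at line 5 remove [izdku] add [cosn,vyh,shva] -> 13 lines: glt ofv unbt nflq zpb zyk cosn vyh shva jgde dgsnk zaor tfjb
Hunk 5: at line 6 remove [cosn,vyh,shva] add [yccp] -> 11 lines: glt ofv unbt nflq zpb zyk yccp jgde dgsnk zaor tfjb
Final line 7: yccp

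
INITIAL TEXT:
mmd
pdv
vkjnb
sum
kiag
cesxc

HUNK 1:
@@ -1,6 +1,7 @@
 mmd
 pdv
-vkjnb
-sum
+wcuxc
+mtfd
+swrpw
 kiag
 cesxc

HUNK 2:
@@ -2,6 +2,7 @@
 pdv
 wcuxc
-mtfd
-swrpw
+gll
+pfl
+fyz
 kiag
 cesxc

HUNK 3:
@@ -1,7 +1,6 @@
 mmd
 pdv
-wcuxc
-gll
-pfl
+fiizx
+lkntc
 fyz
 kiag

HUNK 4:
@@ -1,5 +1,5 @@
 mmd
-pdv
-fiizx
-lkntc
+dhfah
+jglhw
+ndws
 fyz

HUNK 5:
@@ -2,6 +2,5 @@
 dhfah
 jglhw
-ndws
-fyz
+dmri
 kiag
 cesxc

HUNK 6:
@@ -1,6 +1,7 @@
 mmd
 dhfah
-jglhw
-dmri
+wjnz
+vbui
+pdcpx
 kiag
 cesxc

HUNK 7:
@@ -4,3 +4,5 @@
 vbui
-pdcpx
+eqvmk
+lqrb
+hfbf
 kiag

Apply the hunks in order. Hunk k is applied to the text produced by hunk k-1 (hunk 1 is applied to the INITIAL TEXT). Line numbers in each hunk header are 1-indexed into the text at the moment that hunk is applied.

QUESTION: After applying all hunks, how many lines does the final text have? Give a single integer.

Answer: 9

Derivation:
Hunk 1: at line 1 remove [vkjnb,sum] add [wcuxc,mtfd,swrpw] -> 7 lines: mmd pdv wcuxc mtfd swrpw kiag cesxc
Hunk 2: at line 2 remove [mtfd,swrpw] add [gll,pfl,fyz] -> 8 lines: mmd pdv wcuxc gll pfl fyz kiag cesxc
Hunk 3: at line 1 remove [wcuxc,gll,pfl] add [fiizx,lkntc] -> 7 lines: mmd pdv fiizx lkntc fyz kiag cesxc
Hunk 4: at line 1 remove [pdv,fiizx,lkntc] add [dhfah,jglhw,ndws] -> 7 lines: mmd dhfah jglhw ndws fyz kiag cesxc
Hunk 5: at line 2 remove [ndws,fyz] add [dmri] -> 6 lines: mmd dhfah jglhw dmri kiag cesxc
Hunk 6: at line 1 remove [jglhw,dmri] add [wjnz,vbui,pdcpx] -> 7 lines: mmd dhfah wjnz vbui pdcpx kiag cesxc
Hunk 7: at line 4 remove [pdcpx] add [eqvmk,lqrb,hfbf] -> 9 lines: mmd dhfah wjnz vbui eqvmk lqrb hfbf kiag cesxc
Final line count: 9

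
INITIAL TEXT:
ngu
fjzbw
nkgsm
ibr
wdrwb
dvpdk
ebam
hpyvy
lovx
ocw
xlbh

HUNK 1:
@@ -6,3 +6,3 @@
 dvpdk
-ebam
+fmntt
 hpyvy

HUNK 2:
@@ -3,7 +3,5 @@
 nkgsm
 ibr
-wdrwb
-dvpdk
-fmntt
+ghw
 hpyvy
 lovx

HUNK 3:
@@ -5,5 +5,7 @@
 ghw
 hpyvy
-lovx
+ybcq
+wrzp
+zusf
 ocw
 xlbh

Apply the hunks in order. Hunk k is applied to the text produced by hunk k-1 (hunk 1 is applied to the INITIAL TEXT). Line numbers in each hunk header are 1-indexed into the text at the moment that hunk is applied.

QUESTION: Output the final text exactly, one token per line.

Answer: ngu
fjzbw
nkgsm
ibr
ghw
hpyvy
ybcq
wrzp
zusf
ocw
xlbh

Derivation:
Hunk 1: at line 6 remove [ebam] add [fmntt] -> 11 lines: ngu fjzbw nkgsm ibr wdrwb dvpdk fmntt hpyvy lovx ocw xlbh
Hunk 2: at line 3 remove [wdrwb,dvpdk,fmntt] add [ghw] -> 9 lines: ngu fjzbw nkgsm ibr ghw hpyvy lovx ocw xlbh
Hunk 3: at line 5 remove [lovx] add [ybcq,wrzp,zusf] -> 11 lines: ngu fjzbw nkgsm ibr ghw hpyvy ybcq wrzp zusf ocw xlbh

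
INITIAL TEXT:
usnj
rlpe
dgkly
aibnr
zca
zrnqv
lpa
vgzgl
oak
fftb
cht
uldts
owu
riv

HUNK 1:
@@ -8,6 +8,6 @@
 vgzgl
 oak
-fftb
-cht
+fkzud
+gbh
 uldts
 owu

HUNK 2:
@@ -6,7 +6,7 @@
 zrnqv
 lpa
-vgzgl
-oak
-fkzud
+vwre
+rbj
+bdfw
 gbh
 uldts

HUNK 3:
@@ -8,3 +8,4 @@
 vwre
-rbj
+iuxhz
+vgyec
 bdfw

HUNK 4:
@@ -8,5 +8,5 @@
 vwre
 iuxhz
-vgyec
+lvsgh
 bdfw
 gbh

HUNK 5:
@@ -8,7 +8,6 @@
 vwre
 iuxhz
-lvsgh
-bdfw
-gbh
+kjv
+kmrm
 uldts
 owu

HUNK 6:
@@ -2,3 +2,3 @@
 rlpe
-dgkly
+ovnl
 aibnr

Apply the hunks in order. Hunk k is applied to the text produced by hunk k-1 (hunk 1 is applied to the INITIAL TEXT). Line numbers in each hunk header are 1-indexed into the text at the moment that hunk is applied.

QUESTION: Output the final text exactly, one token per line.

Answer: usnj
rlpe
ovnl
aibnr
zca
zrnqv
lpa
vwre
iuxhz
kjv
kmrm
uldts
owu
riv

Derivation:
Hunk 1: at line 8 remove [fftb,cht] add [fkzud,gbh] -> 14 lines: usnj rlpe dgkly aibnr zca zrnqv lpa vgzgl oak fkzud gbh uldts owu riv
Hunk 2: at line 6 remove [vgzgl,oak,fkzud] add [vwre,rbj,bdfw] -> 14 lines: usnj rlpe dgkly aibnr zca zrnqv lpa vwre rbj bdfw gbh uldts owu riv
Hunk 3: at line 8 remove [rbj] add [iuxhz,vgyec] -> 15 lines: usnj rlpe dgkly aibnr zca zrnqv lpa vwre iuxhz vgyec bdfw gbh uldts owu riv
Hunk 4: at line 8 remove [vgyec] add [lvsgh] -> 15 lines: usnj rlpe dgkly aibnr zca zrnqv lpa vwre iuxhz lvsgh bdfw gbh uldts owu riv
Hunk 5: at line 8 remove [lvsgh,bdfw,gbh] add [kjv,kmrm] -> 14 lines: usnj rlpe dgkly aibnr zca zrnqv lpa vwre iuxhz kjv kmrm uldts owu riv
Hunk 6: at line 2 remove [dgkly] add [ovnl] -> 14 lines: usnj rlpe ovnl aibnr zca zrnqv lpa vwre iuxhz kjv kmrm uldts owu riv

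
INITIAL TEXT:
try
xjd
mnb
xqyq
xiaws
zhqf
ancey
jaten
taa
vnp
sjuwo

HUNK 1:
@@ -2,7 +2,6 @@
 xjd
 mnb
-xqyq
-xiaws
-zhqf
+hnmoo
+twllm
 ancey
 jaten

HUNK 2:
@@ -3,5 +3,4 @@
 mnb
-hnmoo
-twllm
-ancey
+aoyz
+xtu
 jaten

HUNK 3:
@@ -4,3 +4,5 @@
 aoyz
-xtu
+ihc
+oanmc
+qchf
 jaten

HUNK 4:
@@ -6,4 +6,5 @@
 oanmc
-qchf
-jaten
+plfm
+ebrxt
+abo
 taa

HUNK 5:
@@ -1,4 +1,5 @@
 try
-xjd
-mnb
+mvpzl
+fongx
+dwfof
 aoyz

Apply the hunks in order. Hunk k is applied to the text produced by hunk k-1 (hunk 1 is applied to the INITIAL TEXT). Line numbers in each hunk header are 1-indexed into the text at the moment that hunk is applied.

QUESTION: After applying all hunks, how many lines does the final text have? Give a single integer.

Hunk 1: at line 2 remove [xqyq,xiaws,zhqf] add [hnmoo,twllm] -> 10 lines: try xjd mnb hnmoo twllm ancey jaten taa vnp sjuwo
Hunk 2: at line 3 remove [hnmoo,twllm,ancey] add [aoyz,xtu] -> 9 lines: try xjd mnb aoyz xtu jaten taa vnp sjuwo
Hunk 3: at line 4 remove [xtu] add [ihc,oanmc,qchf] -> 11 lines: try xjd mnb aoyz ihc oanmc qchf jaten taa vnp sjuwo
Hunk 4: at line 6 remove [qchf,jaten] add [plfm,ebrxt,abo] -> 12 lines: try xjd mnb aoyz ihc oanmc plfm ebrxt abo taa vnp sjuwo
Hunk 5: at line 1 remove [xjd,mnb] add [mvpzl,fongx,dwfof] -> 13 lines: try mvpzl fongx dwfof aoyz ihc oanmc plfm ebrxt abo taa vnp sjuwo
Final line count: 13

Answer: 13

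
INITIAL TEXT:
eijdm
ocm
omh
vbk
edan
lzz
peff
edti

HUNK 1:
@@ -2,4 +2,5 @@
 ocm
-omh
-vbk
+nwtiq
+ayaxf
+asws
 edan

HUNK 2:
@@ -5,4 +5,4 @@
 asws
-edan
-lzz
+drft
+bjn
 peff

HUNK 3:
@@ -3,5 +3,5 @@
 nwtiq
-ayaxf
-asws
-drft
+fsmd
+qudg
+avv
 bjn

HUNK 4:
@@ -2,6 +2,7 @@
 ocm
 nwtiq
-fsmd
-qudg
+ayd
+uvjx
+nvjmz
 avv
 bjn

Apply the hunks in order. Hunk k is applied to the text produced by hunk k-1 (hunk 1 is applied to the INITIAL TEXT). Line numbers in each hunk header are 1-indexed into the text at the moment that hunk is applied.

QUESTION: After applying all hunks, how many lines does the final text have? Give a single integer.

Hunk 1: at line 2 remove [omh,vbk] add [nwtiq,ayaxf,asws] -> 9 lines: eijdm ocm nwtiq ayaxf asws edan lzz peff edti
Hunk 2: at line 5 remove [edan,lzz] add [drft,bjn] -> 9 lines: eijdm ocm nwtiq ayaxf asws drft bjn peff edti
Hunk 3: at line 3 remove [ayaxf,asws,drft] add [fsmd,qudg,avv] -> 9 lines: eijdm ocm nwtiq fsmd qudg avv bjn peff edti
Hunk 4: at line 2 remove [fsmd,qudg] add [ayd,uvjx,nvjmz] -> 10 lines: eijdm ocm nwtiq ayd uvjx nvjmz avv bjn peff edti
Final line count: 10

Answer: 10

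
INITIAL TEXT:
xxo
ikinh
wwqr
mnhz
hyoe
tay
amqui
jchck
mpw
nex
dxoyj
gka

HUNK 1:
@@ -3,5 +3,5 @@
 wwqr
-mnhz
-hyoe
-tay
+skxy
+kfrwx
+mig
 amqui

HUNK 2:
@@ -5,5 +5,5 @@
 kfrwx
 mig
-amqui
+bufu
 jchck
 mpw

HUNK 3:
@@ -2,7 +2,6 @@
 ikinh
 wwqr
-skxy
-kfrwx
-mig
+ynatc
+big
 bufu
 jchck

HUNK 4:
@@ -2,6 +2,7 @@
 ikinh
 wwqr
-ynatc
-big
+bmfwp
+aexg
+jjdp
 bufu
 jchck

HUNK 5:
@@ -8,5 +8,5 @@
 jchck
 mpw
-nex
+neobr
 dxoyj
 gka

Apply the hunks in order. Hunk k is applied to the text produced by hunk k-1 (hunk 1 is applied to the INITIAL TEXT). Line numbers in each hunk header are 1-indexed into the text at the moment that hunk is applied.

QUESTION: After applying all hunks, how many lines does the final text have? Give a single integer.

Answer: 12

Derivation:
Hunk 1: at line 3 remove [mnhz,hyoe,tay] add [skxy,kfrwx,mig] -> 12 lines: xxo ikinh wwqr skxy kfrwx mig amqui jchck mpw nex dxoyj gka
Hunk 2: at line 5 remove [amqui] add [bufu] -> 12 lines: xxo ikinh wwqr skxy kfrwx mig bufu jchck mpw nex dxoyj gka
Hunk 3: at line 2 remove [skxy,kfrwx,mig] add [ynatc,big] -> 11 lines: xxo ikinh wwqr ynatc big bufu jchck mpw nex dxoyj gka
Hunk 4: at line 2 remove [ynatc,big] add [bmfwp,aexg,jjdp] -> 12 lines: xxo ikinh wwqr bmfwp aexg jjdp bufu jchck mpw nex dxoyj gka
Hunk 5: at line 8 remove [nex] add [neobr] -> 12 lines: xxo ikinh wwqr bmfwp aexg jjdp bufu jchck mpw neobr dxoyj gka
Final line count: 12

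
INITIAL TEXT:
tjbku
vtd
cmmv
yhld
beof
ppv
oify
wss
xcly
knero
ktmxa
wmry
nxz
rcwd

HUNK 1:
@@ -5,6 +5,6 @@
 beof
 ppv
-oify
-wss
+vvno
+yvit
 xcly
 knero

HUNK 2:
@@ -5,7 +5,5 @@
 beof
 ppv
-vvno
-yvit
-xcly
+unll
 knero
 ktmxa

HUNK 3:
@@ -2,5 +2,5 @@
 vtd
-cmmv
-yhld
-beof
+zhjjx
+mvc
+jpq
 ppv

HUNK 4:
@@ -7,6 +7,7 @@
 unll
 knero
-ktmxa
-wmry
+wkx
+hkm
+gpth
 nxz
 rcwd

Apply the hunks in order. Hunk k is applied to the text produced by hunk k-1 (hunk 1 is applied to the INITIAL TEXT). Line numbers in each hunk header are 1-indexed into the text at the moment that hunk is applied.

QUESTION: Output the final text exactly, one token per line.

Hunk 1: at line 5 remove [oify,wss] add [vvno,yvit] -> 14 lines: tjbku vtd cmmv yhld beof ppv vvno yvit xcly knero ktmxa wmry nxz rcwd
Hunk 2: at line 5 remove [vvno,yvit,xcly] add [unll] -> 12 lines: tjbku vtd cmmv yhld beof ppv unll knero ktmxa wmry nxz rcwd
Hunk 3: at line 2 remove [cmmv,yhld,beof] add [zhjjx,mvc,jpq] -> 12 lines: tjbku vtd zhjjx mvc jpq ppv unll knero ktmxa wmry nxz rcwd
Hunk 4: at line 7 remove [ktmxa,wmry] add [wkx,hkm,gpth] -> 13 lines: tjbku vtd zhjjx mvc jpq ppv unll knero wkx hkm gpth nxz rcwd

Answer: tjbku
vtd
zhjjx
mvc
jpq
ppv
unll
knero
wkx
hkm
gpth
nxz
rcwd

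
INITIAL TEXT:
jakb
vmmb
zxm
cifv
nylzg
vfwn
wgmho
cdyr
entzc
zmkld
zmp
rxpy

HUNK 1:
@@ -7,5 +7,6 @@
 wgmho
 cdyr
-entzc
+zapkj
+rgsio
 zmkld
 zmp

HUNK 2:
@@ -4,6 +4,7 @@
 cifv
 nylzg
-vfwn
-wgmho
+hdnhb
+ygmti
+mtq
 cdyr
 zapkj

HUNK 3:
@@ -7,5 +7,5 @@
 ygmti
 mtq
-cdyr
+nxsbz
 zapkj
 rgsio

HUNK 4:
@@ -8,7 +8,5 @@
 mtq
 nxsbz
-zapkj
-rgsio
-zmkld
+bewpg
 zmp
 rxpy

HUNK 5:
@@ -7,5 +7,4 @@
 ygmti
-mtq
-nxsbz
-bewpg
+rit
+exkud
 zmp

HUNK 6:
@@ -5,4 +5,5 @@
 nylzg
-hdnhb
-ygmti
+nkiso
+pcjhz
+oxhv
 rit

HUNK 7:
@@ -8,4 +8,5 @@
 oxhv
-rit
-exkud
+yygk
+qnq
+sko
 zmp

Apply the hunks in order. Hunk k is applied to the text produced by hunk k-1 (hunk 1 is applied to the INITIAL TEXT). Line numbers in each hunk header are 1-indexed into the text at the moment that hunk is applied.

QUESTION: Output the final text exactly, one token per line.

Answer: jakb
vmmb
zxm
cifv
nylzg
nkiso
pcjhz
oxhv
yygk
qnq
sko
zmp
rxpy

Derivation:
Hunk 1: at line 7 remove [entzc] add [zapkj,rgsio] -> 13 lines: jakb vmmb zxm cifv nylzg vfwn wgmho cdyr zapkj rgsio zmkld zmp rxpy
Hunk 2: at line 4 remove [vfwn,wgmho] add [hdnhb,ygmti,mtq] -> 14 lines: jakb vmmb zxm cifv nylzg hdnhb ygmti mtq cdyr zapkj rgsio zmkld zmp rxpy
Hunk 3: at line 7 remove [cdyr] add [nxsbz] -> 14 lines: jakb vmmb zxm cifv nylzg hdnhb ygmti mtq nxsbz zapkj rgsio zmkld zmp rxpy
Hunk 4: at line 8 remove [zapkj,rgsio,zmkld] add [bewpg] -> 12 lines: jakb vmmb zxm cifv nylzg hdnhb ygmti mtq nxsbz bewpg zmp rxpy
Hunk 5: at line 7 remove [mtq,nxsbz,bewpg] add [rit,exkud] -> 11 lines: jakb vmmb zxm cifv nylzg hdnhb ygmti rit exkud zmp rxpy
Hunk 6: at line 5 remove [hdnhb,ygmti] add [nkiso,pcjhz,oxhv] -> 12 lines: jakb vmmb zxm cifv nylzg nkiso pcjhz oxhv rit exkud zmp rxpy
Hunk 7: at line 8 remove [rit,exkud] add [yygk,qnq,sko] -> 13 lines: jakb vmmb zxm cifv nylzg nkiso pcjhz oxhv yygk qnq sko zmp rxpy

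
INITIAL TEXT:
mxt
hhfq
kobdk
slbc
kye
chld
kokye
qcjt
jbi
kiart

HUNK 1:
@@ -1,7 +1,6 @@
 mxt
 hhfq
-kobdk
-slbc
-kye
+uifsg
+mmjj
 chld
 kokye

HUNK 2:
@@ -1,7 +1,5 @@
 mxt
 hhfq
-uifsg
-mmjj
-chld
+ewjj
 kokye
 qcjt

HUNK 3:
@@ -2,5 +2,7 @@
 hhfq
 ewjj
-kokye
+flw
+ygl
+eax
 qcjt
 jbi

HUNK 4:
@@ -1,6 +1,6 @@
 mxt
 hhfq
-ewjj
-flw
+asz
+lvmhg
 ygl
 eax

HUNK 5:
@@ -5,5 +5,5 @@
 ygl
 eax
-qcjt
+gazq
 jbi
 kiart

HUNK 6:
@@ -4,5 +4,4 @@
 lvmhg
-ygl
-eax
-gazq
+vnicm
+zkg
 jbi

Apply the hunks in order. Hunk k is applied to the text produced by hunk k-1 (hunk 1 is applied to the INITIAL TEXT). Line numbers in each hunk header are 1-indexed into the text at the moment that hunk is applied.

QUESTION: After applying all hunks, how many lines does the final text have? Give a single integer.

Answer: 8

Derivation:
Hunk 1: at line 1 remove [kobdk,slbc,kye] add [uifsg,mmjj] -> 9 lines: mxt hhfq uifsg mmjj chld kokye qcjt jbi kiart
Hunk 2: at line 1 remove [uifsg,mmjj,chld] add [ewjj] -> 7 lines: mxt hhfq ewjj kokye qcjt jbi kiart
Hunk 3: at line 2 remove [kokye] add [flw,ygl,eax] -> 9 lines: mxt hhfq ewjj flw ygl eax qcjt jbi kiart
Hunk 4: at line 1 remove [ewjj,flw] add [asz,lvmhg] -> 9 lines: mxt hhfq asz lvmhg ygl eax qcjt jbi kiart
Hunk 5: at line 5 remove [qcjt] add [gazq] -> 9 lines: mxt hhfq asz lvmhg ygl eax gazq jbi kiart
Hunk 6: at line 4 remove [ygl,eax,gazq] add [vnicm,zkg] -> 8 lines: mxt hhfq asz lvmhg vnicm zkg jbi kiart
Final line count: 8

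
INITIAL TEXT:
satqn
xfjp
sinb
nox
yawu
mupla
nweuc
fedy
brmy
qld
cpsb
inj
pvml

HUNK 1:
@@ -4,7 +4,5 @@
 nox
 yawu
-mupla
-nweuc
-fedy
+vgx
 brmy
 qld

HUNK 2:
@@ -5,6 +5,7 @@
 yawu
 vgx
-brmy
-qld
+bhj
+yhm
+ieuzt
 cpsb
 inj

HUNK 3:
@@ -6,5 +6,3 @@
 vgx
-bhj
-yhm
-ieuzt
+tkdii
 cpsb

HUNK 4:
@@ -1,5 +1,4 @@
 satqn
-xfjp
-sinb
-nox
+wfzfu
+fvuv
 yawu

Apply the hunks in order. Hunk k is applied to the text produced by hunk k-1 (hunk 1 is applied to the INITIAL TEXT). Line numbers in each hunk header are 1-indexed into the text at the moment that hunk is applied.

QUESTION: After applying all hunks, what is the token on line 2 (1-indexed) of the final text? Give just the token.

Answer: wfzfu

Derivation:
Hunk 1: at line 4 remove [mupla,nweuc,fedy] add [vgx] -> 11 lines: satqn xfjp sinb nox yawu vgx brmy qld cpsb inj pvml
Hunk 2: at line 5 remove [brmy,qld] add [bhj,yhm,ieuzt] -> 12 lines: satqn xfjp sinb nox yawu vgx bhj yhm ieuzt cpsb inj pvml
Hunk 3: at line 6 remove [bhj,yhm,ieuzt] add [tkdii] -> 10 lines: satqn xfjp sinb nox yawu vgx tkdii cpsb inj pvml
Hunk 4: at line 1 remove [xfjp,sinb,nox] add [wfzfu,fvuv] -> 9 lines: satqn wfzfu fvuv yawu vgx tkdii cpsb inj pvml
Final line 2: wfzfu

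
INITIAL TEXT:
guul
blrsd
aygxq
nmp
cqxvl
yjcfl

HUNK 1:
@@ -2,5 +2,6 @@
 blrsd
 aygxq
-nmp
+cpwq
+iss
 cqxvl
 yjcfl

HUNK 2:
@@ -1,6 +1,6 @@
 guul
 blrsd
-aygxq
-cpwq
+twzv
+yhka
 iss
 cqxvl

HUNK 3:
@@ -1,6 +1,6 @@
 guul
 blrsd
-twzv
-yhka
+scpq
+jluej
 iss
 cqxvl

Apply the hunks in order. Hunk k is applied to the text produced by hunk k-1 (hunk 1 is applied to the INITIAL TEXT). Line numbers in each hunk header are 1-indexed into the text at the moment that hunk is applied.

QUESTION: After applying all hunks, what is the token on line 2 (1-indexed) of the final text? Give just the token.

Hunk 1: at line 2 remove [nmp] add [cpwq,iss] -> 7 lines: guul blrsd aygxq cpwq iss cqxvl yjcfl
Hunk 2: at line 1 remove [aygxq,cpwq] add [twzv,yhka] -> 7 lines: guul blrsd twzv yhka iss cqxvl yjcfl
Hunk 3: at line 1 remove [twzv,yhka] add [scpq,jluej] -> 7 lines: guul blrsd scpq jluej iss cqxvl yjcfl
Final line 2: blrsd

Answer: blrsd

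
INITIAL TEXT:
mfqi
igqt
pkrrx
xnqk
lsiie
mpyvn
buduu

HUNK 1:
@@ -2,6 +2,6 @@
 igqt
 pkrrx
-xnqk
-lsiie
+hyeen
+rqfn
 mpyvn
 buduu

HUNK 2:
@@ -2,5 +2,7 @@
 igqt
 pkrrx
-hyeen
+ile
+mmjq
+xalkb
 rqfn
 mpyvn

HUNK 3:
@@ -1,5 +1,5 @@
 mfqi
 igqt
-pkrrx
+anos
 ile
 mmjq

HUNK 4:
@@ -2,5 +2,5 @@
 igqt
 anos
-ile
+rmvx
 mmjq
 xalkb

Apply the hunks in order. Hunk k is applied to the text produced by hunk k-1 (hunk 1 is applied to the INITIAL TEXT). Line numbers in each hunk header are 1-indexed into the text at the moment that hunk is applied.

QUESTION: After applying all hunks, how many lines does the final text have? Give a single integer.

Hunk 1: at line 2 remove [xnqk,lsiie] add [hyeen,rqfn] -> 7 lines: mfqi igqt pkrrx hyeen rqfn mpyvn buduu
Hunk 2: at line 2 remove [hyeen] add [ile,mmjq,xalkb] -> 9 lines: mfqi igqt pkrrx ile mmjq xalkb rqfn mpyvn buduu
Hunk 3: at line 1 remove [pkrrx] add [anos] -> 9 lines: mfqi igqt anos ile mmjq xalkb rqfn mpyvn buduu
Hunk 4: at line 2 remove [ile] add [rmvx] -> 9 lines: mfqi igqt anos rmvx mmjq xalkb rqfn mpyvn buduu
Final line count: 9

Answer: 9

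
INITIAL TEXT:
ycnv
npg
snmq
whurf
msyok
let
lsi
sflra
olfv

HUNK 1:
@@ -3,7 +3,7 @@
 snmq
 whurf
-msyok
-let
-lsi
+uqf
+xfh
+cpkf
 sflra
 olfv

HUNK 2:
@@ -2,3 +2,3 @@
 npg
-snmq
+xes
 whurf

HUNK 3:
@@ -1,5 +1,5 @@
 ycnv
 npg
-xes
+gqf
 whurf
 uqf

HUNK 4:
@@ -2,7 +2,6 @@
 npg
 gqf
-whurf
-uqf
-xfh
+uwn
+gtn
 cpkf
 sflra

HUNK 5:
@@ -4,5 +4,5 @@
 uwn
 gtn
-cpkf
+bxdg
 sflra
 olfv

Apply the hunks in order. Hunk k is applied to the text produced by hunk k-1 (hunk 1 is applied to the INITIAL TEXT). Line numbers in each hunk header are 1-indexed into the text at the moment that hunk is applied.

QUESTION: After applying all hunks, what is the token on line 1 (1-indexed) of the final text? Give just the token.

Hunk 1: at line 3 remove [msyok,let,lsi] add [uqf,xfh,cpkf] -> 9 lines: ycnv npg snmq whurf uqf xfh cpkf sflra olfv
Hunk 2: at line 2 remove [snmq] add [xes] -> 9 lines: ycnv npg xes whurf uqf xfh cpkf sflra olfv
Hunk 3: at line 1 remove [xes] add [gqf] -> 9 lines: ycnv npg gqf whurf uqf xfh cpkf sflra olfv
Hunk 4: at line 2 remove [whurf,uqf,xfh] add [uwn,gtn] -> 8 lines: ycnv npg gqf uwn gtn cpkf sflra olfv
Hunk 5: at line 4 remove [cpkf] add [bxdg] -> 8 lines: ycnv npg gqf uwn gtn bxdg sflra olfv
Final line 1: ycnv

Answer: ycnv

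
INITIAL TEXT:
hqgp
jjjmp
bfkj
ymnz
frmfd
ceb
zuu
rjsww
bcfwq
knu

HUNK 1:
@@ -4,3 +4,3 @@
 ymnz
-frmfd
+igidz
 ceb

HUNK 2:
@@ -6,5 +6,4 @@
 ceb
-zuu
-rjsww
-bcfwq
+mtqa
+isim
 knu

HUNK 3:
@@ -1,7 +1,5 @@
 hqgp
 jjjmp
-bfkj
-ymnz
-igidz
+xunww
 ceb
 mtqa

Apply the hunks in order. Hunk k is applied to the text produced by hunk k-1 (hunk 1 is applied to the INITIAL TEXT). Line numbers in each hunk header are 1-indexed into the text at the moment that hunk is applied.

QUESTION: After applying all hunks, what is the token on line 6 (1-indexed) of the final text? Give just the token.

Answer: isim

Derivation:
Hunk 1: at line 4 remove [frmfd] add [igidz] -> 10 lines: hqgp jjjmp bfkj ymnz igidz ceb zuu rjsww bcfwq knu
Hunk 2: at line 6 remove [zuu,rjsww,bcfwq] add [mtqa,isim] -> 9 lines: hqgp jjjmp bfkj ymnz igidz ceb mtqa isim knu
Hunk 3: at line 1 remove [bfkj,ymnz,igidz] add [xunww] -> 7 lines: hqgp jjjmp xunww ceb mtqa isim knu
Final line 6: isim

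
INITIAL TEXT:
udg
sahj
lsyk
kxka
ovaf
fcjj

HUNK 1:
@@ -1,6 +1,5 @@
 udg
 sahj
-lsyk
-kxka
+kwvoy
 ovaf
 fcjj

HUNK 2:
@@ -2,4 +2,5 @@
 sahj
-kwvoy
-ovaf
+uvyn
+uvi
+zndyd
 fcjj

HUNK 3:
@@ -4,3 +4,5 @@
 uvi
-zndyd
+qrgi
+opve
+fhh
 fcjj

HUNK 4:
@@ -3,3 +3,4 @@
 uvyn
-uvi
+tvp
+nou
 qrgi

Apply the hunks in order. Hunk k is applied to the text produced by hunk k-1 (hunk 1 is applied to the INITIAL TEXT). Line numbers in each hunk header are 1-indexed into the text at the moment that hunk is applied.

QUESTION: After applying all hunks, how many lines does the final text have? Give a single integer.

Hunk 1: at line 1 remove [lsyk,kxka] add [kwvoy] -> 5 lines: udg sahj kwvoy ovaf fcjj
Hunk 2: at line 2 remove [kwvoy,ovaf] add [uvyn,uvi,zndyd] -> 6 lines: udg sahj uvyn uvi zndyd fcjj
Hunk 3: at line 4 remove [zndyd] add [qrgi,opve,fhh] -> 8 lines: udg sahj uvyn uvi qrgi opve fhh fcjj
Hunk 4: at line 3 remove [uvi] add [tvp,nou] -> 9 lines: udg sahj uvyn tvp nou qrgi opve fhh fcjj
Final line count: 9

Answer: 9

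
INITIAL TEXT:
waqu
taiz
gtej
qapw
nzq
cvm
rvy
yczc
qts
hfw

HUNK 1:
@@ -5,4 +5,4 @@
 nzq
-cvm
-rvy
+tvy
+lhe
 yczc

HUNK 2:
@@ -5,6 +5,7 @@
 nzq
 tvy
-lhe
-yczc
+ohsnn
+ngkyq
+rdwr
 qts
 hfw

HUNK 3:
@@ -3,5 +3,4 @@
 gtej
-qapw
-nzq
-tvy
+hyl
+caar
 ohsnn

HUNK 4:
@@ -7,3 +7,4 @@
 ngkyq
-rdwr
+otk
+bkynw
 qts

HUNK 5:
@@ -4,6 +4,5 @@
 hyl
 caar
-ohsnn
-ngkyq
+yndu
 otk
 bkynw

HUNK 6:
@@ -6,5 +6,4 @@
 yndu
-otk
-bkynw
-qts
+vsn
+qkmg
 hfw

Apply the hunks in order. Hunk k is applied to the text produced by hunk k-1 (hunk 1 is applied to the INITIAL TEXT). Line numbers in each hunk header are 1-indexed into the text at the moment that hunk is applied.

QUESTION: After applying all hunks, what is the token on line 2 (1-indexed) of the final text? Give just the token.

Hunk 1: at line 5 remove [cvm,rvy] add [tvy,lhe] -> 10 lines: waqu taiz gtej qapw nzq tvy lhe yczc qts hfw
Hunk 2: at line 5 remove [lhe,yczc] add [ohsnn,ngkyq,rdwr] -> 11 lines: waqu taiz gtej qapw nzq tvy ohsnn ngkyq rdwr qts hfw
Hunk 3: at line 3 remove [qapw,nzq,tvy] add [hyl,caar] -> 10 lines: waqu taiz gtej hyl caar ohsnn ngkyq rdwr qts hfw
Hunk 4: at line 7 remove [rdwr] add [otk,bkynw] -> 11 lines: waqu taiz gtej hyl caar ohsnn ngkyq otk bkynw qts hfw
Hunk 5: at line 4 remove [ohsnn,ngkyq] add [yndu] -> 10 lines: waqu taiz gtej hyl caar yndu otk bkynw qts hfw
Hunk 6: at line 6 remove [otk,bkynw,qts] add [vsn,qkmg] -> 9 lines: waqu taiz gtej hyl caar yndu vsn qkmg hfw
Final line 2: taiz

Answer: taiz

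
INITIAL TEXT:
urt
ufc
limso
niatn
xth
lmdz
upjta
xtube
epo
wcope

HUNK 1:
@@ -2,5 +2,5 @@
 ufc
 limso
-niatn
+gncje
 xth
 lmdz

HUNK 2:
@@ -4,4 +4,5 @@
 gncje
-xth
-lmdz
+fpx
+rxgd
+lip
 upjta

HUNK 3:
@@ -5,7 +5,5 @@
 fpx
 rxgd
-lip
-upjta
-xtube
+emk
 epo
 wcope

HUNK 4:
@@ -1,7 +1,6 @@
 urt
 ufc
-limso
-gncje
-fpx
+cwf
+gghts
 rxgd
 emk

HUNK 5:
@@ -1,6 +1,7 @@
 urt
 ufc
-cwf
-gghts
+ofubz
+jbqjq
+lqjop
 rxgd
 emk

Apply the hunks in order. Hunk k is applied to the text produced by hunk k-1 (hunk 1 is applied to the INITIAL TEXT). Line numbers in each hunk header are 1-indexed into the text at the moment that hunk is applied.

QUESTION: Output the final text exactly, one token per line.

Answer: urt
ufc
ofubz
jbqjq
lqjop
rxgd
emk
epo
wcope

Derivation:
Hunk 1: at line 2 remove [niatn] add [gncje] -> 10 lines: urt ufc limso gncje xth lmdz upjta xtube epo wcope
Hunk 2: at line 4 remove [xth,lmdz] add [fpx,rxgd,lip] -> 11 lines: urt ufc limso gncje fpx rxgd lip upjta xtube epo wcope
Hunk 3: at line 5 remove [lip,upjta,xtube] add [emk] -> 9 lines: urt ufc limso gncje fpx rxgd emk epo wcope
Hunk 4: at line 1 remove [limso,gncje,fpx] add [cwf,gghts] -> 8 lines: urt ufc cwf gghts rxgd emk epo wcope
Hunk 5: at line 1 remove [cwf,gghts] add [ofubz,jbqjq,lqjop] -> 9 lines: urt ufc ofubz jbqjq lqjop rxgd emk epo wcope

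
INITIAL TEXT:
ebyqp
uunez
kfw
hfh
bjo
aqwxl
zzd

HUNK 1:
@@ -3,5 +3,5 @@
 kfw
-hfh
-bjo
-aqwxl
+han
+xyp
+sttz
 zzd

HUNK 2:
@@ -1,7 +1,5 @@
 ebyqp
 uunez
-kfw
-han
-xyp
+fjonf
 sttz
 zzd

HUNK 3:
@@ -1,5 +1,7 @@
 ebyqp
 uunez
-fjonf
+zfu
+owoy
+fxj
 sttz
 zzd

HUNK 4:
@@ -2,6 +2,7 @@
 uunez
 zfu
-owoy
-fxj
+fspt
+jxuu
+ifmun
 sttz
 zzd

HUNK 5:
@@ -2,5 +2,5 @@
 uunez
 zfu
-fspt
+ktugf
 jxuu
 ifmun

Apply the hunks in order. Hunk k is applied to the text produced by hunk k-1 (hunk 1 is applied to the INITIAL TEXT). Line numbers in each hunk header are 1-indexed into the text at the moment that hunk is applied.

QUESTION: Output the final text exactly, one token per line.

Hunk 1: at line 3 remove [hfh,bjo,aqwxl] add [han,xyp,sttz] -> 7 lines: ebyqp uunez kfw han xyp sttz zzd
Hunk 2: at line 1 remove [kfw,han,xyp] add [fjonf] -> 5 lines: ebyqp uunez fjonf sttz zzd
Hunk 3: at line 1 remove [fjonf] add [zfu,owoy,fxj] -> 7 lines: ebyqp uunez zfu owoy fxj sttz zzd
Hunk 4: at line 2 remove [owoy,fxj] add [fspt,jxuu,ifmun] -> 8 lines: ebyqp uunez zfu fspt jxuu ifmun sttz zzd
Hunk 5: at line 2 remove [fspt] add [ktugf] -> 8 lines: ebyqp uunez zfu ktugf jxuu ifmun sttz zzd

Answer: ebyqp
uunez
zfu
ktugf
jxuu
ifmun
sttz
zzd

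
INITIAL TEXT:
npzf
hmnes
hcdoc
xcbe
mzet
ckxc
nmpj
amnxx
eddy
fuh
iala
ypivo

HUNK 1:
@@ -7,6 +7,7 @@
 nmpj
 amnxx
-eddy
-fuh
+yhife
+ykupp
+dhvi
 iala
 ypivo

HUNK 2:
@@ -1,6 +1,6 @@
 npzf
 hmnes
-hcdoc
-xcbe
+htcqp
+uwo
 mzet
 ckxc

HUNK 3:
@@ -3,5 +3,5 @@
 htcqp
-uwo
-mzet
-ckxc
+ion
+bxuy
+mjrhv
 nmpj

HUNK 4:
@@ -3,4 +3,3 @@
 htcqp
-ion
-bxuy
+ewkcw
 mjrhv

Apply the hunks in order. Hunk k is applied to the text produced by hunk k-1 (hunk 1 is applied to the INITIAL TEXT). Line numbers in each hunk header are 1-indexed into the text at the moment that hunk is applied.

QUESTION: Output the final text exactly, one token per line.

Hunk 1: at line 7 remove [eddy,fuh] add [yhife,ykupp,dhvi] -> 13 lines: npzf hmnes hcdoc xcbe mzet ckxc nmpj amnxx yhife ykupp dhvi iala ypivo
Hunk 2: at line 1 remove [hcdoc,xcbe] add [htcqp,uwo] -> 13 lines: npzf hmnes htcqp uwo mzet ckxc nmpj amnxx yhife ykupp dhvi iala ypivo
Hunk 3: at line 3 remove [uwo,mzet,ckxc] add [ion,bxuy,mjrhv] -> 13 lines: npzf hmnes htcqp ion bxuy mjrhv nmpj amnxx yhife ykupp dhvi iala ypivo
Hunk 4: at line 3 remove [ion,bxuy] add [ewkcw] -> 12 lines: npzf hmnes htcqp ewkcw mjrhv nmpj amnxx yhife ykupp dhvi iala ypivo

Answer: npzf
hmnes
htcqp
ewkcw
mjrhv
nmpj
amnxx
yhife
ykupp
dhvi
iala
ypivo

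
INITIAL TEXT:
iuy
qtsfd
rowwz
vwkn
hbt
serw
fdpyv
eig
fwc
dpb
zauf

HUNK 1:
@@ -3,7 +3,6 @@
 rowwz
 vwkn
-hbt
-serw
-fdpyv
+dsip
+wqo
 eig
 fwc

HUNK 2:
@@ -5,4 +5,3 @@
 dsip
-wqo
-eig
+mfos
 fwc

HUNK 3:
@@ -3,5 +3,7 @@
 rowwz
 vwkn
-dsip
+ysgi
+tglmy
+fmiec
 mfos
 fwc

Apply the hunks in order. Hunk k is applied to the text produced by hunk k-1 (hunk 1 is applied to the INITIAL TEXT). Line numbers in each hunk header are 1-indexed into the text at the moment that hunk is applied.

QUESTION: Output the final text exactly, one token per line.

Hunk 1: at line 3 remove [hbt,serw,fdpyv] add [dsip,wqo] -> 10 lines: iuy qtsfd rowwz vwkn dsip wqo eig fwc dpb zauf
Hunk 2: at line 5 remove [wqo,eig] add [mfos] -> 9 lines: iuy qtsfd rowwz vwkn dsip mfos fwc dpb zauf
Hunk 3: at line 3 remove [dsip] add [ysgi,tglmy,fmiec] -> 11 lines: iuy qtsfd rowwz vwkn ysgi tglmy fmiec mfos fwc dpb zauf

Answer: iuy
qtsfd
rowwz
vwkn
ysgi
tglmy
fmiec
mfos
fwc
dpb
zauf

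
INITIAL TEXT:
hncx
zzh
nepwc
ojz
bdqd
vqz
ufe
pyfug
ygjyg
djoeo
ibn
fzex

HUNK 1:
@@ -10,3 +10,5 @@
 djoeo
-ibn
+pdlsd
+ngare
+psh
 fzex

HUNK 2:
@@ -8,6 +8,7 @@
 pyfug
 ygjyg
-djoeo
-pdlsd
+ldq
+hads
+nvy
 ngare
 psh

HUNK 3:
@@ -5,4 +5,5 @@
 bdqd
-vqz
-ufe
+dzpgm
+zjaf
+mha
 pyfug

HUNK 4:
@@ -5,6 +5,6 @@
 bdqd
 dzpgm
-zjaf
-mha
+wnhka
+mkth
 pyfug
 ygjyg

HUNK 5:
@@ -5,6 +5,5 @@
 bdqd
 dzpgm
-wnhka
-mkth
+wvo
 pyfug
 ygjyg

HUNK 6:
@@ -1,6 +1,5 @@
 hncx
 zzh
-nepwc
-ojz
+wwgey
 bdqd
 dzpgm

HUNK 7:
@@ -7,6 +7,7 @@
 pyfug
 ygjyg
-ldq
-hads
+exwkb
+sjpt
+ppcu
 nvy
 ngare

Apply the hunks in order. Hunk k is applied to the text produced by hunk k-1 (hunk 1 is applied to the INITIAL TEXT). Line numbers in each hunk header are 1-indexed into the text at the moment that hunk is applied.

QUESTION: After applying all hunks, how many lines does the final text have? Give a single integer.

Answer: 15

Derivation:
Hunk 1: at line 10 remove [ibn] add [pdlsd,ngare,psh] -> 14 lines: hncx zzh nepwc ojz bdqd vqz ufe pyfug ygjyg djoeo pdlsd ngare psh fzex
Hunk 2: at line 8 remove [djoeo,pdlsd] add [ldq,hads,nvy] -> 15 lines: hncx zzh nepwc ojz bdqd vqz ufe pyfug ygjyg ldq hads nvy ngare psh fzex
Hunk 3: at line 5 remove [vqz,ufe] add [dzpgm,zjaf,mha] -> 16 lines: hncx zzh nepwc ojz bdqd dzpgm zjaf mha pyfug ygjyg ldq hads nvy ngare psh fzex
Hunk 4: at line 5 remove [zjaf,mha] add [wnhka,mkth] -> 16 lines: hncx zzh nepwc ojz bdqd dzpgm wnhka mkth pyfug ygjyg ldq hads nvy ngare psh fzex
Hunk 5: at line 5 remove [wnhka,mkth] add [wvo] -> 15 lines: hncx zzh nepwc ojz bdqd dzpgm wvo pyfug ygjyg ldq hads nvy ngare psh fzex
Hunk 6: at line 1 remove [nepwc,ojz] add [wwgey] -> 14 lines: hncx zzh wwgey bdqd dzpgm wvo pyfug ygjyg ldq hads nvy ngare psh fzex
Hunk 7: at line 7 remove [ldq,hads] add [exwkb,sjpt,ppcu] -> 15 lines: hncx zzh wwgey bdqd dzpgm wvo pyfug ygjyg exwkb sjpt ppcu nvy ngare psh fzex
Final line count: 15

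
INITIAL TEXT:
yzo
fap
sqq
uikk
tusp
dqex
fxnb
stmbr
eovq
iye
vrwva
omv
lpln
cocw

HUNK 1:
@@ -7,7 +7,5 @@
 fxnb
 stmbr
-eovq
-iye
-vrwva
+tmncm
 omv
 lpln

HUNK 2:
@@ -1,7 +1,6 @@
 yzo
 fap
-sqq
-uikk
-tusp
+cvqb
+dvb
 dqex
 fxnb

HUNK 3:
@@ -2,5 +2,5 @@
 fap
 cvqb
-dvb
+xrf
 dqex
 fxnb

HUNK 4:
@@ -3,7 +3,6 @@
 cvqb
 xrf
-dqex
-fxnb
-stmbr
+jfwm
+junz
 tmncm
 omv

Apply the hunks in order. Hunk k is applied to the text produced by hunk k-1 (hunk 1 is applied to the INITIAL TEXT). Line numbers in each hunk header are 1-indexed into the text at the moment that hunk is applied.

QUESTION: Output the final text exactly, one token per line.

Hunk 1: at line 7 remove [eovq,iye,vrwva] add [tmncm] -> 12 lines: yzo fap sqq uikk tusp dqex fxnb stmbr tmncm omv lpln cocw
Hunk 2: at line 1 remove [sqq,uikk,tusp] add [cvqb,dvb] -> 11 lines: yzo fap cvqb dvb dqex fxnb stmbr tmncm omv lpln cocw
Hunk 3: at line 2 remove [dvb] add [xrf] -> 11 lines: yzo fap cvqb xrf dqex fxnb stmbr tmncm omv lpln cocw
Hunk 4: at line 3 remove [dqex,fxnb,stmbr] add [jfwm,junz] -> 10 lines: yzo fap cvqb xrf jfwm junz tmncm omv lpln cocw

Answer: yzo
fap
cvqb
xrf
jfwm
junz
tmncm
omv
lpln
cocw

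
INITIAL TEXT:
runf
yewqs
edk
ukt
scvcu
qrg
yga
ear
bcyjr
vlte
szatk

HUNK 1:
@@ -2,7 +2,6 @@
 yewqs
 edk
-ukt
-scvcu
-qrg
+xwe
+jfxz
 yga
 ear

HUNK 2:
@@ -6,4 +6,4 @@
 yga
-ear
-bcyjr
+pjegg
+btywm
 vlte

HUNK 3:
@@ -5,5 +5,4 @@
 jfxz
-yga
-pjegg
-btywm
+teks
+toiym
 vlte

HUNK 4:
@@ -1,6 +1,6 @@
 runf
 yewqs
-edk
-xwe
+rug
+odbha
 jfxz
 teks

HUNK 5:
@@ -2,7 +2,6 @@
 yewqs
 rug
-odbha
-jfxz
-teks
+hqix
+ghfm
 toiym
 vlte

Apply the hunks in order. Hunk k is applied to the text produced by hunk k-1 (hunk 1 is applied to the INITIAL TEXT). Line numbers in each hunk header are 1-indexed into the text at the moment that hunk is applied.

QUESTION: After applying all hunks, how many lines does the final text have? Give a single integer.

Hunk 1: at line 2 remove [ukt,scvcu,qrg] add [xwe,jfxz] -> 10 lines: runf yewqs edk xwe jfxz yga ear bcyjr vlte szatk
Hunk 2: at line 6 remove [ear,bcyjr] add [pjegg,btywm] -> 10 lines: runf yewqs edk xwe jfxz yga pjegg btywm vlte szatk
Hunk 3: at line 5 remove [yga,pjegg,btywm] add [teks,toiym] -> 9 lines: runf yewqs edk xwe jfxz teks toiym vlte szatk
Hunk 4: at line 1 remove [edk,xwe] add [rug,odbha] -> 9 lines: runf yewqs rug odbha jfxz teks toiym vlte szatk
Hunk 5: at line 2 remove [odbha,jfxz,teks] add [hqix,ghfm] -> 8 lines: runf yewqs rug hqix ghfm toiym vlte szatk
Final line count: 8

Answer: 8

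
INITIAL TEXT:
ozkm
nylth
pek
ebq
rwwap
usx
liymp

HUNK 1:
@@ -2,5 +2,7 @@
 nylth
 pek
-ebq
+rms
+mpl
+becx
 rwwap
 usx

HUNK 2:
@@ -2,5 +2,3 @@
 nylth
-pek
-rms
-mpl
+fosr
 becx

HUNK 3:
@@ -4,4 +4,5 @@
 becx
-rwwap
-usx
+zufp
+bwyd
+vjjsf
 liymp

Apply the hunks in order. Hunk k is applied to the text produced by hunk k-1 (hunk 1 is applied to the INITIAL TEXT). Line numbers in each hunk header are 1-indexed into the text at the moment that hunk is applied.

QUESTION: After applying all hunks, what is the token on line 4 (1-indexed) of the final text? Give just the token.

Hunk 1: at line 2 remove [ebq] add [rms,mpl,becx] -> 9 lines: ozkm nylth pek rms mpl becx rwwap usx liymp
Hunk 2: at line 2 remove [pek,rms,mpl] add [fosr] -> 7 lines: ozkm nylth fosr becx rwwap usx liymp
Hunk 3: at line 4 remove [rwwap,usx] add [zufp,bwyd,vjjsf] -> 8 lines: ozkm nylth fosr becx zufp bwyd vjjsf liymp
Final line 4: becx

Answer: becx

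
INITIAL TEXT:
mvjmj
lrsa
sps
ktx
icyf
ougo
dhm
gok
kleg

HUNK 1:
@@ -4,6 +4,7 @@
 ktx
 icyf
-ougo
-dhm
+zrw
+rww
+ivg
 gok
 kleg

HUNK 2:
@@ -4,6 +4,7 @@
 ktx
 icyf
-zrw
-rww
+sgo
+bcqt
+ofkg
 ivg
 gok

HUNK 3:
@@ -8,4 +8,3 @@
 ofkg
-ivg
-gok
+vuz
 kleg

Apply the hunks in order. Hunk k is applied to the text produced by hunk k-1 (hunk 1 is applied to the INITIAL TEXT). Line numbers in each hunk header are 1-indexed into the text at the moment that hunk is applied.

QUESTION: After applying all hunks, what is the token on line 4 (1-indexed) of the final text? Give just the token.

Answer: ktx

Derivation:
Hunk 1: at line 4 remove [ougo,dhm] add [zrw,rww,ivg] -> 10 lines: mvjmj lrsa sps ktx icyf zrw rww ivg gok kleg
Hunk 2: at line 4 remove [zrw,rww] add [sgo,bcqt,ofkg] -> 11 lines: mvjmj lrsa sps ktx icyf sgo bcqt ofkg ivg gok kleg
Hunk 3: at line 8 remove [ivg,gok] add [vuz] -> 10 lines: mvjmj lrsa sps ktx icyf sgo bcqt ofkg vuz kleg
Final line 4: ktx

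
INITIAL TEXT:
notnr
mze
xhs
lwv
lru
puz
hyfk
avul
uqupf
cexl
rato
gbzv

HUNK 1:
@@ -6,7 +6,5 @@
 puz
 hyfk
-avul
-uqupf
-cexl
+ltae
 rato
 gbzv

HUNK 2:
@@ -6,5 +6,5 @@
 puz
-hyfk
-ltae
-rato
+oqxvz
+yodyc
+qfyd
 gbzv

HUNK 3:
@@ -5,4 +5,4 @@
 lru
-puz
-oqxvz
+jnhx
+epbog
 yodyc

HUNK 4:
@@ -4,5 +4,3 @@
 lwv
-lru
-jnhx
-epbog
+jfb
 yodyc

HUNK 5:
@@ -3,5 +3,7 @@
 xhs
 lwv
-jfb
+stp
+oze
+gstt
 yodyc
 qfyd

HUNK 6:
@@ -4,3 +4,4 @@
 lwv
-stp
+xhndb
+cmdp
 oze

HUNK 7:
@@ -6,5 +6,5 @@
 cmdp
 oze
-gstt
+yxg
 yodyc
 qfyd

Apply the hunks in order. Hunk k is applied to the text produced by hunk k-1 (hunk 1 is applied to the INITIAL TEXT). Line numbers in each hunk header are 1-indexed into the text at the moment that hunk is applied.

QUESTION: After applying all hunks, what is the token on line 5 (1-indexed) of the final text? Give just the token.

Answer: xhndb

Derivation:
Hunk 1: at line 6 remove [avul,uqupf,cexl] add [ltae] -> 10 lines: notnr mze xhs lwv lru puz hyfk ltae rato gbzv
Hunk 2: at line 6 remove [hyfk,ltae,rato] add [oqxvz,yodyc,qfyd] -> 10 lines: notnr mze xhs lwv lru puz oqxvz yodyc qfyd gbzv
Hunk 3: at line 5 remove [puz,oqxvz] add [jnhx,epbog] -> 10 lines: notnr mze xhs lwv lru jnhx epbog yodyc qfyd gbzv
Hunk 4: at line 4 remove [lru,jnhx,epbog] add [jfb] -> 8 lines: notnr mze xhs lwv jfb yodyc qfyd gbzv
Hunk 5: at line 3 remove [jfb] add [stp,oze,gstt] -> 10 lines: notnr mze xhs lwv stp oze gstt yodyc qfyd gbzv
Hunk 6: at line 4 remove [stp] add [xhndb,cmdp] -> 11 lines: notnr mze xhs lwv xhndb cmdp oze gstt yodyc qfyd gbzv
Hunk 7: at line 6 remove [gstt] add [yxg] -> 11 lines: notnr mze xhs lwv xhndb cmdp oze yxg yodyc qfyd gbzv
Final line 5: xhndb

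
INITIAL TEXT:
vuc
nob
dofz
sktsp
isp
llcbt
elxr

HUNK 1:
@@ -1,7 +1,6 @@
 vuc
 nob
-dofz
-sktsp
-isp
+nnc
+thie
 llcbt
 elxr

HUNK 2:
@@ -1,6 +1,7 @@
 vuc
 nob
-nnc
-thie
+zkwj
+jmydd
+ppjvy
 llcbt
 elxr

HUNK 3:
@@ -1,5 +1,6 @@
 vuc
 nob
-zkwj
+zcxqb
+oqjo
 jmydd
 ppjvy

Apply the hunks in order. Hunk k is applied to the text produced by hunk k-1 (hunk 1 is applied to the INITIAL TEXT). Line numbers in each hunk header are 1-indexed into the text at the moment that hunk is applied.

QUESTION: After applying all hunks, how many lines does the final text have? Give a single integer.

Hunk 1: at line 1 remove [dofz,sktsp,isp] add [nnc,thie] -> 6 lines: vuc nob nnc thie llcbt elxr
Hunk 2: at line 1 remove [nnc,thie] add [zkwj,jmydd,ppjvy] -> 7 lines: vuc nob zkwj jmydd ppjvy llcbt elxr
Hunk 3: at line 1 remove [zkwj] add [zcxqb,oqjo] -> 8 lines: vuc nob zcxqb oqjo jmydd ppjvy llcbt elxr
Final line count: 8

Answer: 8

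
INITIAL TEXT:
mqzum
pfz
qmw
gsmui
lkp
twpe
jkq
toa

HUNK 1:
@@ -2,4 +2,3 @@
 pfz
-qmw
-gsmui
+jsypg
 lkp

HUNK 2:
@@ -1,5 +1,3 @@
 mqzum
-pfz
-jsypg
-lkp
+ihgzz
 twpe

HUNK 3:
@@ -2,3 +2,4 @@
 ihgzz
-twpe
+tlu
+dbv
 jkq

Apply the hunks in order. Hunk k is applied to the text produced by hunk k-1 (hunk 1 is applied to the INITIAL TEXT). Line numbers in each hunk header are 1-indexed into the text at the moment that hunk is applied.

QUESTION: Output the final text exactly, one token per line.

Hunk 1: at line 2 remove [qmw,gsmui] add [jsypg] -> 7 lines: mqzum pfz jsypg lkp twpe jkq toa
Hunk 2: at line 1 remove [pfz,jsypg,lkp] add [ihgzz] -> 5 lines: mqzum ihgzz twpe jkq toa
Hunk 3: at line 2 remove [twpe] add [tlu,dbv] -> 6 lines: mqzum ihgzz tlu dbv jkq toa

Answer: mqzum
ihgzz
tlu
dbv
jkq
toa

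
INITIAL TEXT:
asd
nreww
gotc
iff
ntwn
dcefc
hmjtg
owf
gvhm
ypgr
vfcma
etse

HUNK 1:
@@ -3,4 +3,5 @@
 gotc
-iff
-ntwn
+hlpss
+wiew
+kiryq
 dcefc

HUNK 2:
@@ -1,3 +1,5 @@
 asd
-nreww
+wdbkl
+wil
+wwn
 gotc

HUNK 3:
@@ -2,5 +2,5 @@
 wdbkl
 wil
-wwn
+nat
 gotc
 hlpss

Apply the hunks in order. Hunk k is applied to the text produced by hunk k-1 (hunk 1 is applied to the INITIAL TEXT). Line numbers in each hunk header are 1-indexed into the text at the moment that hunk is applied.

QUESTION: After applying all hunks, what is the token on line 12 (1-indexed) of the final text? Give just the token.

Hunk 1: at line 3 remove [iff,ntwn] add [hlpss,wiew,kiryq] -> 13 lines: asd nreww gotc hlpss wiew kiryq dcefc hmjtg owf gvhm ypgr vfcma etse
Hunk 2: at line 1 remove [nreww] add [wdbkl,wil,wwn] -> 15 lines: asd wdbkl wil wwn gotc hlpss wiew kiryq dcefc hmjtg owf gvhm ypgr vfcma etse
Hunk 3: at line 2 remove [wwn] add [nat] -> 15 lines: asd wdbkl wil nat gotc hlpss wiew kiryq dcefc hmjtg owf gvhm ypgr vfcma etse
Final line 12: gvhm

Answer: gvhm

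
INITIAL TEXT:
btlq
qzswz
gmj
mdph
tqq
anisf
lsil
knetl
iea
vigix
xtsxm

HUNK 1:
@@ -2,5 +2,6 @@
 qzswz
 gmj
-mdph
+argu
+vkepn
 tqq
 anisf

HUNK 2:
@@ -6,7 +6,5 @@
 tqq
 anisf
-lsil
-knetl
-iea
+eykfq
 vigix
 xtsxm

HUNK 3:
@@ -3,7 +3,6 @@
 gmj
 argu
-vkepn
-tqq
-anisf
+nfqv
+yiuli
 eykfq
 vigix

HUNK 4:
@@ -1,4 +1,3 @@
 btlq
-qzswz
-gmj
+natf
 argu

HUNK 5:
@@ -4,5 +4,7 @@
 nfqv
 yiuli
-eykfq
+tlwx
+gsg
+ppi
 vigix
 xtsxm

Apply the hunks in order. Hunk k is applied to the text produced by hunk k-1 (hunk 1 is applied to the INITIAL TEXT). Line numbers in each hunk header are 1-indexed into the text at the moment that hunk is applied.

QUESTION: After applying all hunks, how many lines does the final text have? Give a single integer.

Hunk 1: at line 2 remove [mdph] add [argu,vkepn] -> 12 lines: btlq qzswz gmj argu vkepn tqq anisf lsil knetl iea vigix xtsxm
Hunk 2: at line 6 remove [lsil,knetl,iea] add [eykfq] -> 10 lines: btlq qzswz gmj argu vkepn tqq anisf eykfq vigix xtsxm
Hunk 3: at line 3 remove [vkepn,tqq,anisf] add [nfqv,yiuli] -> 9 lines: btlq qzswz gmj argu nfqv yiuli eykfq vigix xtsxm
Hunk 4: at line 1 remove [qzswz,gmj] add [natf] -> 8 lines: btlq natf argu nfqv yiuli eykfq vigix xtsxm
Hunk 5: at line 4 remove [eykfq] add [tlwx,gsg,ppi] -> 10 lines: btlq natf argu nfqv yiuli tlwx gsg ppi vigix xtsxm
Final line count: 10

Answer: 10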